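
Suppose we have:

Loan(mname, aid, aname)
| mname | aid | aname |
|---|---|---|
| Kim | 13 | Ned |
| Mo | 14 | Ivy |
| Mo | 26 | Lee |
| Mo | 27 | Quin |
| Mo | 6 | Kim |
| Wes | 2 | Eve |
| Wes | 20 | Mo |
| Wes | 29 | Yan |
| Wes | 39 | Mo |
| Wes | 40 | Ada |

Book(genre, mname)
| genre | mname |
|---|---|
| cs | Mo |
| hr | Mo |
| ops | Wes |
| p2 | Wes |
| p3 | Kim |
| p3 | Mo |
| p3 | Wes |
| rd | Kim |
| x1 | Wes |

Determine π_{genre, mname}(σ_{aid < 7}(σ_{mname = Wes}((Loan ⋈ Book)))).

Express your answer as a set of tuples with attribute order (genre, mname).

{(ops, Wes), (p2, Wes), (p3, Wes), (x1, Wes)}

Joining Loan and Book on mname yields {(Kim, 13, Ned, p3), (Kim, 13, Ned, rd), (Mo, 14, Ivy, cs), (Mo, 14, Ivy, hr), (Mo, 14, Ivy, p3), (Mo, 26, Lee, cs), (Mo, 26, Lee, hr), (Mo, 26, Lee, p3), (Mo, 27, Quin, cs), (Mo, 27, Quin, hr), (Mo, 27, Quin, p3), (Mo, 6, Kim, cs), (Mo, 6, Kim, hr), (Mo, 6, Kim, p3), (Wes, 2, Eve, ops), (Wes, 2, Eve, p2), (Wes, 2, Eve, p3), (Wes, 2, Eve, x1), (Wes, 20, Mo, ops), (Wes, 20, Mo, p2), (Wes, 20, Mo, p3), (Wes, 20, Mo, x1), (Wes, 29, Yan, ops), (Wes, 29, Yan, p2), (Wes, 29, Yan, p3), (Wes, 29, Yan, x1), (Wes, 39, Mo, ops), (Wes, 39, Mo, p2), (Wes, 39, Mo, p3), (Wes, 39, Mo, x1), (Wes, 40, Ada, ops), (Wes, 40, Ada, p2), (Wes, 40, Ada, p3), (Wes, 40, Ada, x1)}.
Apply σ_{mname = Wes}; surviving tuples: {(Wes, 2, Eve, ops), (Wes, 2, Eve, p2), (Wes, 2, Eve, p3), (Wes, 2, Eve, x1), (Wes, 20, Mo, ops), (Wes, 20, Mo, p2), (Wes, 20, Mo, p3), (Wes, 20, Mo, x1), (Wes, 29, Yan, ops), (Wes, 29, Yan, p2), (Wes, 29, Yan, p3), (Wes, 29, Yan, x1), (Wes, 39, Mo, ops), (Wes, 39, Mo, p2), (Wes, 39, Mo, p3), (Wes, 39, Mo, x1), (Wes, 40, Ada, ops), (Wes, 40, Ada, p2), (Wes, 40, Ada, p3), (Wes, 40, Ada, x1)}
Apply σ_{aid < 7}; surviving tuples: {(Wes, 2, Eve, ops), (Wes, 2, Eve, p2), (Wes, 2, Eve, p3), (Wes, 2, Eve, x1)}
π_{genre, mname} gives {(ops, Wes), (p2, Wes), (p3, Wes), (x1, Wes)}.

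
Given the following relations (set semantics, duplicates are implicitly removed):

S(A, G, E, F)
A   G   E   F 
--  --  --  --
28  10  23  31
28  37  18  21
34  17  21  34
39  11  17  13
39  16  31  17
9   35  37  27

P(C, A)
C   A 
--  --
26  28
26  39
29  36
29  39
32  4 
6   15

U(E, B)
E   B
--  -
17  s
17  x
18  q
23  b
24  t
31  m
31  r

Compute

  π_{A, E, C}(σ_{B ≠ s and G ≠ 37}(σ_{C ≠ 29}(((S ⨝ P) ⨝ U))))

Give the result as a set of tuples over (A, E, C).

Natural join on A: {(28, 10, 23, 31, 26), (28, 37, 18, 21, 26), (39, 11, 17, 13, 26), (39, 11, 17, 13, 29), (39, 16, 31, 17, 26), (39, 16, 31, 17, 29)}
Natural join on E: {(28, 10, 23, 31, 26, b), (28, 37, 18, 21, 26, q), (39, 11, 17, 13, 26, s), (39, 11, 17, 13, 26, x), (39, 11, 17, 13, 29, s), (39, 11, 17, 13, 29, x), (39, 16, 31, 17, 26, m), (39, 16, 31, 17, 26, r), (39, 16, 31, 17, 29, m), (39, 16, 31, 17, 29, r)}
Apply σ_{C ≠ 29}; surviving tuples: {(28, 10, 23, 31, 26, b), (28, 37, 18, 21, 26, q), (39, 11, 17, 13, 26, s), (39, 11, 17, 13, 26, x), (39, 16, 31, 17, 26, m), (39, 16, 31, 17, 26, r)}
Apply σ_{B ≠ s and G ≠ 37}; surviving tuples: {(28, 10, 23, 31, 26, b), (39, 11, 17, 13, 26, x), (39, 16, 31, 17, 26, m), (39, 16, 31, 17, 26, r)}
Projecting to A, E, C (1 duplicate(s) eliminated): {(28, 23, 26), (39, 17, 26), (39, 31, 26)}

{(28, 23, 26), (39, 17, 26), (39, 31, 26)}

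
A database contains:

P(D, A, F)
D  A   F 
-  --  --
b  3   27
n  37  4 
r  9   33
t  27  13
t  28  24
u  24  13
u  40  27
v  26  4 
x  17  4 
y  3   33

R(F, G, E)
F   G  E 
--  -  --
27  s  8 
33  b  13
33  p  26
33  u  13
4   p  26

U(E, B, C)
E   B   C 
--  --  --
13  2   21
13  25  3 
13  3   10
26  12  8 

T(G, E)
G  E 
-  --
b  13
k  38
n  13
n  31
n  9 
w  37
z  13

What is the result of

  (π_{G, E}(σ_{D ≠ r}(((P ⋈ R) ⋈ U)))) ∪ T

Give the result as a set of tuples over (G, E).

{(b, 13), (k, 38), (n, 13), (n, 31), (n, 9), (p, 26), (u, 13), (w, 37), (z, 13)}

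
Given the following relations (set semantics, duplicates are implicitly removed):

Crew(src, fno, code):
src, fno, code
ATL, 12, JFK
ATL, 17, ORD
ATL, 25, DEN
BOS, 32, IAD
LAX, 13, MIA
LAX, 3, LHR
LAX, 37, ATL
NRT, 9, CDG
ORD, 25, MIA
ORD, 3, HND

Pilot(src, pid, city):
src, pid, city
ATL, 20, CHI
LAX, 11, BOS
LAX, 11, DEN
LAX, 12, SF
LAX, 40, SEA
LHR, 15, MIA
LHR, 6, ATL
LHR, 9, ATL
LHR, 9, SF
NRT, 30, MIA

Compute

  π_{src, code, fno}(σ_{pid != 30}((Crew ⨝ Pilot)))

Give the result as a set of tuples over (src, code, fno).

Natural join on src: {(ATL, 12, JFK, 20, CHI), (ATL, 17, ORD, 20, CHI), (ATL, 25, DEN, 20, CHI), (LAX, 13, MIA, 11, BOS), (LAX, 13, MIA, 11, DEN), (LAX, 13, MIA, 12, SF), (LAX, 13, MIA, 40, SEA), (LAX, 3, LHR, 11, BOS), (LAX, 3, LHR, 11, DEN), (LAX, 3, LHR, 12, SF), (LAX, 3, LHR, 40, SEA), (LAX, 37, ATL, 11, BOS), (LAX, 37, ATL, 11, DEN), (LAX, 37, ATL, 12, SF), (LAX, 37, ATL, 40, SEA), (NRT, 9, CDG, 30, MIA)}
Selection pid != 30: {(ATL, 12, JFK, 20, CHI), (ATL, 17, ORD, 20, CHI), (ATL, 25, DEN, 20, CHI), (LAX, 13, MIA, 11, BOS), (LAX, 13, MIA, 11, DEN), (LAX, 13, MIA, 12, SF), (LAX, 13, MIA, 40, SEA), (LAX, 3, LHR, 11, BOS), (LAX, 3, LHR, 11, DEN), (LAX, 3, LHR, 12, SF), (LAX, 3, LHR, 40, SEA), (LAX, 37, ATL, 11, BOS), (LAX, 37, ATL, 11, DEN), (LAX, 37, ATL, 12, SF), (LAX, 37, ATL, 40, SEA)}
Keep only column(s) src, code, fno (9 duplicate(s) eliminated): {(ATL, DEN, 25), (ATL, JFK, 12), (ATL, ORD, 17), (LAX, ATL, 37), (LAX, LHR, 3), (LAX, MIA, 13)}

{(ATL, DEN, 25), (ATL, JFK, 12), (ATL, ORD, 17), (LAX, ATL, 37), (LAX, LHR, 3), (LAX, MIA, 13)}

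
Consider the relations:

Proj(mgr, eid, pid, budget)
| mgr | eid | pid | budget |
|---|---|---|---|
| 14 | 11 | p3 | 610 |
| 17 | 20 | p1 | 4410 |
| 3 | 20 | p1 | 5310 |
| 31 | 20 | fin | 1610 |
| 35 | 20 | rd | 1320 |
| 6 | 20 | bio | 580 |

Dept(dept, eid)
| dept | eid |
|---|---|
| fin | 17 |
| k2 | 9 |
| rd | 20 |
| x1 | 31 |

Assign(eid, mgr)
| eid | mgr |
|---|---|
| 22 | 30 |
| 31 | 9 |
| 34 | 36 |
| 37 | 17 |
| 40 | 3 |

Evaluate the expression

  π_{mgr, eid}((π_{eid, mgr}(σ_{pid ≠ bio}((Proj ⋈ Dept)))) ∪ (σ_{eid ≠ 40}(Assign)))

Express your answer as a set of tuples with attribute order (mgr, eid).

Joining Proj and Dept on eid yields {(17, 20, p1, 4410, rd), (3, 20, p1, 5310, rd), (31, 20, fin, 1610, rd), (35, 20, rd, 1320, rd), (6, 20, bio, 580, rd)}.
Filtering on pid ≠ bio leaves {(17, 20, p1, 4410, rd), (3, 20, p1, 5310, rd), (31, 20, fin, 1610, rd), (35, 20, rd, 1320, rd)}.
Keep only column(s) eid, mgr: {(20, 17), (20, 3), (20, 31), (20, 35)}
Filtering on eid ≠ 40 leaves {(22, 30), (31, 9), (34, 36), (37, 17)}.
Set union of the two operands is {(20, 17), (20, 3), (20, 31), (20, 35), (22, 30), (31, 9), (34, 36), (37, 17)}.
Keep only column(s) mgr, eid: {(17, 20), (17, 37), (3, 20), (30, 22), (31, 20), (35, 20), (36, 34), (9, 31)}

{(17, 20), (17, 37), (3, 20), (30, 22), (31, 20), (35, 20), (36, 34), (9, 31)}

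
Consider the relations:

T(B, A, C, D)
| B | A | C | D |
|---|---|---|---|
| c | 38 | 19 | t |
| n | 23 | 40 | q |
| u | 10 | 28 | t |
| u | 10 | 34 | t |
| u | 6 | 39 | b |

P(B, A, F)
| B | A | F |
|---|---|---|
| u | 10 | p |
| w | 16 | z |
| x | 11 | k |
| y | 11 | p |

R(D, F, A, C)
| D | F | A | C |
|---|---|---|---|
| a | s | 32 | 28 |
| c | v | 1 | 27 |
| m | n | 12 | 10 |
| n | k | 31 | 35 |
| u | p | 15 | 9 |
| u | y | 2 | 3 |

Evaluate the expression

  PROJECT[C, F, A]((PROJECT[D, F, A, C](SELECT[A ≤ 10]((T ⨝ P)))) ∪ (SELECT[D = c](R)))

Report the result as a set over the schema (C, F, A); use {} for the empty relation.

Natural join on B, A: {(u, 10, 28, t, p), (u, 10, 34, t, p)}
Filtering on A ≤ 10 leaves {(u, 10, 28, t, p), (u, 10, 34, t, p)}.
Keep only column(s) D, F, A, C: {(t, p, 10, 28), (t, p, 10, 34)}
Filtering on D = c leaves {(c, v, 1, 27)}.
Set union of the two operands is {(c, v, 1, 27), (t, p, 10, 28), (t, p, 10, 34)}.
Keep only column(s) C, F, A: {(27, v, 1), (28, p, 10), (34, p, 10)}

{(27, v, 1), (28, p, 10), (34, p, 10)}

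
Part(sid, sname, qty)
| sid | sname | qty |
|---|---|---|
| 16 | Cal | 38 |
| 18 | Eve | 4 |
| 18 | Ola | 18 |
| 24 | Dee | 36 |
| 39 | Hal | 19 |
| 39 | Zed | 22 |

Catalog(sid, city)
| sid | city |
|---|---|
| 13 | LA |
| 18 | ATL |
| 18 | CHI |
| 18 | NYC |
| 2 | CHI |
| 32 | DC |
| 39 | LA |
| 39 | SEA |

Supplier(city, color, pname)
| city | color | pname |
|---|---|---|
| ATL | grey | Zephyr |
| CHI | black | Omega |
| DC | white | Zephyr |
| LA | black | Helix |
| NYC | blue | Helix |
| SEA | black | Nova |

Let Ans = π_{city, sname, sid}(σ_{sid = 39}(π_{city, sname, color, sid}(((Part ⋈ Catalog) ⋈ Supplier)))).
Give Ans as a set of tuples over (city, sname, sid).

Joining Part and Catalog on sid yields {(18, Eve, 4, ATL), (18, Eve, 4, CHI), (18, Eve, 4, NYC), (18, Ola, 18, ATL), (18, Ola, 18, CHI), (18, Ola, 18, NYC), (39, Hal, 19, LA), (39, Hal, 19, SEA), (39, Zed, 22, LA), (39, Zed, 22, SEA)}.
Joining (Part ⋈ Catalog) and Supplier on city yields {(18, Eve, 4, ATL, grey, Zephyr), (18, Eve, 4, CHI, black, Omega), (18, Eve, 4, NYC, blue, Helix), (18, Ola, 18, ATL, grey, Zephyr), (18, Ola, 18, CHI, black, Omega), (18, Ola, 18, NYC, blue, Helix), (39, Hal, 19, LA, black, Helix), (39, Hal, 19, SEA, black, Nova), (39, Zed, 22, LA, black, Helix), (39, Zed, 22, SEA, black, Nova)}.
π_{city, sname, color, sid} gives {(ATL, Eve, grey, 18), (ATL, Ola, grey, 18), (CHI, Eve, black, 18), (CHI, Ola, black, 18), (LA, Hal, black, 39), (LA, Zed, black, 39), (NYC, Eve, blue, 18), (NYC, Ola, blue, 18), (SEA, Hal, black, 39), (SEA, Zed, black, 39)}.
σ[sid = 39]: keep tuples satisfying sid = 39 → {(LA, Hal, black, 39), (LA, Zed, black, 39), (SEA, Hal, black, 39), (SEA, Zed, black, 39)}
π_{city, sname, sid} gives {(LA, Hal, 39), (LA, Zed, 39), (SEA, Hal, 39), (SEA, Zed, 39)}.

{(LA, Hal, 39), (LA, Zed, 39), (SEA, Hal, 39), (SEA, Zed, 39)}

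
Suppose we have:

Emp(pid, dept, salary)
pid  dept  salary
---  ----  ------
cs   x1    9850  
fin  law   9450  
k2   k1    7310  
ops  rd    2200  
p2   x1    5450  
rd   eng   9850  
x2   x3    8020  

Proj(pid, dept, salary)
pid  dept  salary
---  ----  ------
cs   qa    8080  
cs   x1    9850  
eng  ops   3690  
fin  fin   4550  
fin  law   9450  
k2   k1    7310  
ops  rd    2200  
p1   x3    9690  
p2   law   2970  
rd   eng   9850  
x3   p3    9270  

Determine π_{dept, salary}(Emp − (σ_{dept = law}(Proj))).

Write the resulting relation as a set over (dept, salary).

Selection dept = law: {(fin, law, 9450), (p2, law, 2970)}
Difference: {(cs, x1, 9850), (fin, law, 9450), (k2, k1, 7310), (ops, rd, 2200), (p2, x1, 5450), (rd, eng, 9850), (x2, x3, 8020)} with {(fin, law, 9450), (p2, law, 2970)} → {(cs, x1, 9850), (k2, k1, 7310), (ops, rd, 2200), (p2, x1, 5450), (rd, eng, 9850), (x2, x3, 8020)}
π[dept, salary]: project onto (dept, salary) → {(eng, 9850), (k1, 7310), (rd, 2200), (x1, 5450), (x1, 9850), (x3, 8020)}

{(eng, 9850), (k1, 7310), (rd, 2200), (x1, 5450), (x1, 9850), (x3, 8020)}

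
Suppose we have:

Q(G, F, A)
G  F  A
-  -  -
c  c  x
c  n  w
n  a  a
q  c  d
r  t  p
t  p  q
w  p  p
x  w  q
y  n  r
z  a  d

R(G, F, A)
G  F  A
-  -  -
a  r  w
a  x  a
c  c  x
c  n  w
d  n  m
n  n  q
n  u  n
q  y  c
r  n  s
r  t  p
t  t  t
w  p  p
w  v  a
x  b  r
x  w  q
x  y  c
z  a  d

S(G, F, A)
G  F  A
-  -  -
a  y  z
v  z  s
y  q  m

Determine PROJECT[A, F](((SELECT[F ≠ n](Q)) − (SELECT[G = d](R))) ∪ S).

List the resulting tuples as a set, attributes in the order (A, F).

{(a, a), (d, a), (d, c), (m, q), (p, p), (p, t), (q, p), (q, w), (s, z), (x, c), (z, y)}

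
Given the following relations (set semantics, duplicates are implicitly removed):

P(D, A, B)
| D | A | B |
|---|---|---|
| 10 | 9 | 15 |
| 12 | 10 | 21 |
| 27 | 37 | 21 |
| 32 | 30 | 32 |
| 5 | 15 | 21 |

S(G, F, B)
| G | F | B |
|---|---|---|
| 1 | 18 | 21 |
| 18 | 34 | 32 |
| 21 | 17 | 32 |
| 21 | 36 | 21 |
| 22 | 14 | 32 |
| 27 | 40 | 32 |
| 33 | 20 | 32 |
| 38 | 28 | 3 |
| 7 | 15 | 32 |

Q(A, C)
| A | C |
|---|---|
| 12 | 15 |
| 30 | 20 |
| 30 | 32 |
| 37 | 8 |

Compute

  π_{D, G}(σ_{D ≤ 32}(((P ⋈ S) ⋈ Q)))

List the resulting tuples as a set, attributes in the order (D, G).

{(27, 1), (27, 21), (32, 18), (32, 21), (32, 22), (32, 27), (32, 33), (32, 7)}

P ⋈ S (natural join on B): {(12, 10, 21, 1, 18), (12, 10, 21, 21, 36), (27, 37, 21, 1, 18), (27, 37, 21, 21, 36), (32, 30, 32, 18, 34), (32, 30, 32, 21, 17), (32, 30, 32, 22, 14), (32, 30, 32, 27, 40), (32, 30, 32, 33, 20), (32, 30, 32, 7, 15), (5, 15, 21, 1, 18), (5, 15, 21, 21, 36)}
(P ⋈ S) ⋈ Q (natural join on A): {(27, 37, 21, 1, 18, 8), (27, 37, 21, 21, 36, 8), (32, 30, 32, 18, 34, 20), (32, 30, 32, 18, 34, 32), (32, 30, 32, 21, 17, 20), (32, 30, 32, 21, 17, 32), (32, 30, 32, 22, 14, 20), (32, 30, 32, 22, 14, 32), (32, 30, 32, 27, 40, 20), (32, 30, 32, 27, 40, 32), (32, 30, 32, 33, 20, 20), (32, 30, 32, 33, 20, 32), (32, 30, 32, 7, 15, 20), (32, 30, 32, 7, 15, 32)}
Apply σ_{D ≤ 32}; surviving tuples: {(27, 37, 21, 1, 18, 8), (27, 37, 21, 21, 36, 8), (32, 30, 32, 18, 34, 20), (32, 30, 32, 18, 34, 32), (32, 30, 32, 21, 17, 20), (32, 30, 32, 21, 17, 32), (32, 30, 32, 22, 14, 20), (32, 30, 32, 22, 14, 32), (32, 30, 32, 27, 40, 20), (32, 30, 32, 27, 40, 32), (32, 30, 32, 33, 20, 20), (32, 30, 32, 33, 20, 32), (32, 30, 32, 7, 15, 20), (32, 30, 32, 7, 15, 32)}
Keep only column(s) D, G (6 duplicate(s) eliminated): {(27, 1), (27, 21), (32, 18), (32, 21), (32, 22), (32, 27), (32, 33), (32, 7)}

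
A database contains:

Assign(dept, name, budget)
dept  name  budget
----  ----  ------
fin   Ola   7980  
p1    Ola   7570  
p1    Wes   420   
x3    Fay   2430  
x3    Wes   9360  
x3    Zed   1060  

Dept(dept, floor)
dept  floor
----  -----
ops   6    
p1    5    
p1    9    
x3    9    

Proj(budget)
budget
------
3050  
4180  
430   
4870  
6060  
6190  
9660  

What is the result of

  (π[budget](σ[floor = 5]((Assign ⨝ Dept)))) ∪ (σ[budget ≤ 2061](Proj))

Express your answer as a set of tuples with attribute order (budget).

Natural join on dept: {(p1, Ola, 7570, 5), (p1, Ola, 7570, 9), (p1, Wes, 420, 5), (p1, Wes, 420, 9), (x3, Fay, 2430, 9), (x3, Wes, 9360, 9), (x3, Zed, 1060, 9)}
Apply σ_{floor = 5}; surviving tuples: {(p1, Ola, 7570, 5), (p1, Wes, 420, 5)}
Projecting to budget: {420, 7570}
Apply σ_{budget ≤ 2061}; surviving tuples: {430}
Taking the union: {420, 430, 7570}

{420, 430, 7570}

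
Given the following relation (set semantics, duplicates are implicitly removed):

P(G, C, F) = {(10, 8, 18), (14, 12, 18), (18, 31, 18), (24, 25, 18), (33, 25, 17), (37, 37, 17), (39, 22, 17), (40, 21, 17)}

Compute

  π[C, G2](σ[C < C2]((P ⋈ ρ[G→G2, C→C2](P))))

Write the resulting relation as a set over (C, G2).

{(12, 18), (12, 24), (21, 33), (21, 37), (21, 39), (22, 33), (22, 37), (25, 18), (25, 37), (8, 14), (8, 18), (8, 24)}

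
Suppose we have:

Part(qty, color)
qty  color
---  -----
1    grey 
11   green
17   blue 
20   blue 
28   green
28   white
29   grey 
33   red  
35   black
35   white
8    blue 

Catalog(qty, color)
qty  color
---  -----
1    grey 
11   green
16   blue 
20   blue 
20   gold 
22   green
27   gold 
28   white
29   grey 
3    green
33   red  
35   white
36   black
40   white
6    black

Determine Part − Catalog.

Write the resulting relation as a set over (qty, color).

{(17, blue), (28, green), (35, black), (8, blue)}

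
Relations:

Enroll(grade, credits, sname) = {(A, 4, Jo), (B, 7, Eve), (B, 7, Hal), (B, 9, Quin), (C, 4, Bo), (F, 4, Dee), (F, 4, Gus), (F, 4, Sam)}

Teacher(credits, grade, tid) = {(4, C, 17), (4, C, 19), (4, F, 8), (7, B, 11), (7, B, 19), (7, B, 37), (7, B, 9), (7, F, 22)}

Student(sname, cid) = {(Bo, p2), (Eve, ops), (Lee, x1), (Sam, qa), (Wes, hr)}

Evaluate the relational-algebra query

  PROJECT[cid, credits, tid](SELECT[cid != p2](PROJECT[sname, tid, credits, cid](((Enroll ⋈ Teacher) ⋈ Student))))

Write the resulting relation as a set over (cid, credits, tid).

{(ops, 7, 11), (ops, 7, 19), (ops, 7, 37), (ops, 7, 9), (qa, 4, 8)}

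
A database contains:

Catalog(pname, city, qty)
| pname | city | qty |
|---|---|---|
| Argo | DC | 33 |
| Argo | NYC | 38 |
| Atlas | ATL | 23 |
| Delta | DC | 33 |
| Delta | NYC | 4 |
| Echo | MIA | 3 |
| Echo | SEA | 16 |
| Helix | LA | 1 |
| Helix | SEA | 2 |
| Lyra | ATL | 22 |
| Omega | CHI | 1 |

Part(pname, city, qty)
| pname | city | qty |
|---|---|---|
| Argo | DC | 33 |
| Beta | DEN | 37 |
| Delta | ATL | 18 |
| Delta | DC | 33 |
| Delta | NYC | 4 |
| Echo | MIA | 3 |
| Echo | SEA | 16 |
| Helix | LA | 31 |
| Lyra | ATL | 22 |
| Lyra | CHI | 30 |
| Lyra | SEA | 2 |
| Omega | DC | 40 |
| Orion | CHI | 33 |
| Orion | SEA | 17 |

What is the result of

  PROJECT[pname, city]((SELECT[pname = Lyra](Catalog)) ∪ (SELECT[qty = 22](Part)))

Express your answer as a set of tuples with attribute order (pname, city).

{(Lyra, ATL)}

Apply σ_{pname = Lyra}; surviving tuples: {(Lyra, ATL, 22)}
Apply σ_{qty = 22}; surviving tuples: {(Lyra, ATL, 22)}
Set union of the two operands is {(Lyra, ATL, 22)}.
Projecting to pname, city: {(Lyra, ATL)}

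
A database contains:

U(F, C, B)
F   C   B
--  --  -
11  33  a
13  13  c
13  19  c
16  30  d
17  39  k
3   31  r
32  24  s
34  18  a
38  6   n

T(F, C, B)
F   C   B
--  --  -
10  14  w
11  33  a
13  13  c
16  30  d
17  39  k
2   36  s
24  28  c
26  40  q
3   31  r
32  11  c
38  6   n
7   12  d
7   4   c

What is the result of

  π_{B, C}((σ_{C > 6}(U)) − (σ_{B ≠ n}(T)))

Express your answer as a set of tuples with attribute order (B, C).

σ[C > 6]: keep tuples satisfying C > 6 → {(11, 33, a), (13, 13, c), (13, 19, c), (16, 30, d), (17, 39, k), (3, 31, r), (32, 24, s), (34, 18, a)}
σ[B ≠ n]: keep tuples satisfying B ≠ n → {(10, 14, w), (11, 33, a), (13, 13, c), (16, 30, d), (17, 39, k), (2, 36, s), (24, 28, c), (26, 40, q), (3, 31, r), (32, 11, c), (7, 12, d), (7, 4, c)}
Difference: {(11, 33, a), (13, 13, c), (13, 19, c), (16, 30, d), (17, 39, k), (3, 31, r), (32, 24, s), (34, 18, a)} with {(10, 14, w), (11, 33, a), (13, 13, c), (16, 30, d), (17, 39, k), (2, 36, s), (24, 28, c), (26, 40, q), (3, 31, r), (32, 11, c), (7, 12, d), (7, 4, c)} → {(13, 19, c), (32, 24, s), (34, 18, a)}
π_{B, C} gives {(a, 18), (c, 19), (s, 24)}.

{(a, 18), (c, 19), (s, 24)}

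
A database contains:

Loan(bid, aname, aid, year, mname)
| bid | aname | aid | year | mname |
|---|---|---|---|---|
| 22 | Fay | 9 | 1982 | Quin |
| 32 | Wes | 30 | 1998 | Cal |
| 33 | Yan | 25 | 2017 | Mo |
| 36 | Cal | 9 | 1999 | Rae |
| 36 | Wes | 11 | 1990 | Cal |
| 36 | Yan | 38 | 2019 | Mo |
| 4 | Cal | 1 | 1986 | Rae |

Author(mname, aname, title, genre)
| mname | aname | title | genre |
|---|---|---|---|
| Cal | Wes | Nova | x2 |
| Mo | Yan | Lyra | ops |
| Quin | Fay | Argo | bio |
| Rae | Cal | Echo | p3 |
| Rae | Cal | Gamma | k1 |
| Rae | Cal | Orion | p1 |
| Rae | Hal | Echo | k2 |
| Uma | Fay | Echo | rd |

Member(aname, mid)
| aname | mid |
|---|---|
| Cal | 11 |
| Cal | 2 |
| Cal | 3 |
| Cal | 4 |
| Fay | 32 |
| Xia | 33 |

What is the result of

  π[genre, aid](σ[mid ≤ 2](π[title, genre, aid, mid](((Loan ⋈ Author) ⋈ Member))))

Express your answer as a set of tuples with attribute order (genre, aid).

{(k1, 1), (k1, 9), (p1, 1), (p1, 9), (p3, 1), (p3, 9)}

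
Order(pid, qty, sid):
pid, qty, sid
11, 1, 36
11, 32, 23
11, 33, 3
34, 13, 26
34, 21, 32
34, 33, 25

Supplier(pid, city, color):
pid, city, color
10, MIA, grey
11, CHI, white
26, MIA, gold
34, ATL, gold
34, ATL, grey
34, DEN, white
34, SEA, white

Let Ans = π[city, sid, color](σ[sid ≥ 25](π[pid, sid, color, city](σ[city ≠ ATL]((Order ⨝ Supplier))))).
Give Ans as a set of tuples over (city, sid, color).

Order ⋈ Supplier (natural join on pid): {(11, 1, 36, CHI, white), (11, 32, 23, CHI, white), (11, 33, 3, CHI, white), (34, 13, 26, ATL, gold), (34, 13, 26, ATL, grey), (34, 13, 26, DEN, white), (34, 13, 26, SEA, white), (34, 21, 32, ATL, gold), (34, 21, 32, ATL, grey), (34, 21, 32, DEN, white), (34, 21, 32, SEA, white), (34, 33, 25, ATL, gold), (34, 33, 25, ATL, grey), (34, 33, 25, DEN, white), (34, 33, 25, SEA, white)}
Selection city ≠ ATL: {(11, 1, 36, CHI, white), (11, 32, 23, CHI, white), (11, 33, 3, CHI, white), (34, 13, 26, DEN, white), (34, 13, 26, SEA, white), (34, 21, 32, DEN, white), (34, 21, 32, SEA, white), (34, 33, 25, DEN, white), (34, 33, 25, SEA, white)}
π_{pid, sid, color, city} gives {(11, 23, white, CHI), (11, 3, white, CHI), (11, 36, white, CHI), (34, 25, white, DEN), (34, 25, white, SEA), (34, 26, white, DEN), (34, 26, white, SEA), (34, 32, white, DEN), (34, 32, white, SEA)}.
Selection sid ≥ 25: {(11, 36, white, CHI), (34, 25, white, DEN), (34, 25, white, SEA), (34, 26, white, DEN), (34, 26, white, SEA), (34, 32, white, DEN), (34, 32, white, SEA)}
π_{city, sid, color} gives {(CHI, 36, white), (DEN, 25, white), (DEN, 26, white), (DEN, 32, white), (SEA, 25, white), (SEA, 26, white), (SEA, 32, white)}.

{(CHI, 36, white), (DEN, 25, white), (DEN, 26, white), (DEN, 32, white), (SEA, 25, white), (SEA, 26, white), (SEA, 32, white)}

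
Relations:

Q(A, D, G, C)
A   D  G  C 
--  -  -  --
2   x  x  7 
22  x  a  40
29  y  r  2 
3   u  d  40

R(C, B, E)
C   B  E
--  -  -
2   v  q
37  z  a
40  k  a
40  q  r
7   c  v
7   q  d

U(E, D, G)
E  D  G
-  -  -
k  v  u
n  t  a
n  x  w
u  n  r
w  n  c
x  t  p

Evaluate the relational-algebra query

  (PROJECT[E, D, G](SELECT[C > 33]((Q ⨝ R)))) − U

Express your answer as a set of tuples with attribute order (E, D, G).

Natural join on C: {(2, x, x, 7, c, v), (2, x, x, 7, q, d), (22, x, a, 40, k, a), (22, x, a, 40, q, r), (29, y, r, 2, v, q), (3, u, d, 40, k, a), (3, u, d, 40, q, r)}
Apply σ_{C > 33}; surviving tuples: {(22, x, a, 40, k, a), (22, x, a, 40, q, r), (3, u, d, 40, k, a), (3, u, d, 40, q, r)}
π[E, D, G]: project onto (E, D, G) → {(a, u, d), (a, x, a), (r, u, d), (r, x, a)}
Set difference of the two operands is {(a, u, d), (a, x, a), (r, u, d), (r, x, a)}.

{(a, u, d), (a, x, a), (r, u, d), (r, x, a)}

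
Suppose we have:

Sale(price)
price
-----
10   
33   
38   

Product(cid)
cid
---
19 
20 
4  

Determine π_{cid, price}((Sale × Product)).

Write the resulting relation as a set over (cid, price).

{(19, 10), (19, 33), (19, 38), (20, 10), (20, 33), (20, 38), (4, 10), (4, 33), (4, 38)}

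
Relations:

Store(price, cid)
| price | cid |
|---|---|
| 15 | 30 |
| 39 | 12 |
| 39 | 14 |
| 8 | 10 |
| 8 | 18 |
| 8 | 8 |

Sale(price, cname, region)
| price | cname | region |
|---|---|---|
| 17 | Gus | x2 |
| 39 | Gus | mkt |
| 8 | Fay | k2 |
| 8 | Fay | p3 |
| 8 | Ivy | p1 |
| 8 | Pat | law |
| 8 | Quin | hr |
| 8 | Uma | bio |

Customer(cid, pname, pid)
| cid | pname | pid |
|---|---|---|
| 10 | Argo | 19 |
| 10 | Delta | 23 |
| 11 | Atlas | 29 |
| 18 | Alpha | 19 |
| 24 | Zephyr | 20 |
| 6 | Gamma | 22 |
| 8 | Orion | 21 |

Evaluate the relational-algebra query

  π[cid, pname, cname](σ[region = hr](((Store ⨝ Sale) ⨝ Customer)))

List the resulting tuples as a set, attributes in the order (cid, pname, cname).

{(10, Argo, Quin), (10, Delta, Quin), (18, Alpha, Quin), (8, Orion, Quin)}

Store ⋈ Sale (natural join on price): {(39, 12, Gus, mkt), (39, 14, Gus, mkt), (8, 10, Fay, k2), (8, 10, Fay, p3), (8, 10, Ivy, p1), (8, 10, Pat, law), (8, 10, Quin, hr), (8, 10, Uma, bio), (8, 18, Fay, k2), (8, 18, Fay, p3), (8, 18, Ivy, p1), (8, 18, Pat, law), (8, 18, Quin, hr), (8, 18, Uma, bio), (8, 8, Fay, k2), (8, 8, Fay, p3), (8, 8, Ivy, p1), (8, 8, Pat, law), (8, 8, Quin, hr), (8, 8, Uma, bio)}
(Store ⨝ Sale) ⋈ Customer (natural join on cid): {(8, 10, Fay, k2, Argo, 19), (8, 10, Fay, k2, Delta, 23), (8, 10, Fay, p3, Argo, 19), (8, 10, Fay, p3, Delta, 23), (8, 10, Ivy, p1, Argo, 19), (8, 10, Ivy, p1, Delta, 23), (8, 10, Pat, law, Argo, 19), (8, 10, Pat, law, Delta, 23), (8, 10, Quin, hr, Argo, 19), (8, 10, Quin, hr, Delta, 23), (8, 10, Uma, bio, Argo, 19), (8, 10, Uma, bio, Delta, 23), (8, 18, Fay, k2, Alpha, 19), (8, 18, Fay, p3, Alpha, 19), (8, 18, Ivy, p1, Alpha, 19), (8, 18, Pat, law, Alpha, 19), (8, 18, Quin, hr, Alpha, 19), (8, 18, Uma, bio, Alpha, 19), (8, 8, Fay, k2, Orion, 21), (8, 8, Fay, p3, Orion, 21), (8, 8, Ivy, p1, Orion, 21), (8, 8, Pat, law, Orion, 21), (8, 8, Quin, hr, Orion, 21), (8, 8, Uma, bio, Orion, 21)}
Filtering on region = hr leaves {(8, 10, Quin, hr, Argo, 19), (8, 10, Quin, hr, Delta, 23), (8, 18, Quin, hr, Alpha, 19), (8, 8, Quin, hr, Orion, 21)}.
Projecting to cid, pname, cname: {(10, Argo, Quin), (10, Delta, Quin), (18, Alpha, Quin), (8, Orion, Quin)}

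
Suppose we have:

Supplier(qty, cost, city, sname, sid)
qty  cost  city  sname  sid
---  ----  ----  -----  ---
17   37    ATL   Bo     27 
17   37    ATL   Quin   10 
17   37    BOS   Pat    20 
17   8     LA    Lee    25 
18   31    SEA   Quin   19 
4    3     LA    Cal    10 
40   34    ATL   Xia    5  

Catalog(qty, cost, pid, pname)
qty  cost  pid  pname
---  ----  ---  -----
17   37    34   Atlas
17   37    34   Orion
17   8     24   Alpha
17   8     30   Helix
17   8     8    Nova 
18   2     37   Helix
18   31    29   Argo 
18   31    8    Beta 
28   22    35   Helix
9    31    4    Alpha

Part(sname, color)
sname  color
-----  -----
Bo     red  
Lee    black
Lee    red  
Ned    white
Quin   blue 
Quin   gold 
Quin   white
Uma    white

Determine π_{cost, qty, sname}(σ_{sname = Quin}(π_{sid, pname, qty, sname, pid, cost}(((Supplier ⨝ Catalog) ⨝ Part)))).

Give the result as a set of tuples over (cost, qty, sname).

{(31, 18, Quin), (37, 17, Quin)}

Supplier ⋈ Catalog (natural join on qty, cost): {(17, 37, ATL, Bo, 27, 34, Atlas), (17, 37, ATL, Bo, 27, 34, Orion), (17, 37, ATL, Quin, 10, 34, Atlas), (17, 37, ATL, Quin, 10, 34, Orion), (17, 37, BOS, Pat, 20, 34, Atlas), (17, 37, BOS, Pat, 20, 34, Orion), (17, 8, LA, Lee, 25, 24, Alpha), (17, 8, LA, Lee, 25, 30, Helix), (17, 8, LA, Lee, 25, 8, Nova), (18, 31, SEA, Quin, 19, 29, Argo), (18, 31, SEA, Quin, 19, 8, Beta)}
(Supplier ⨝ Catalog) ⋈ Part (natural join on sname): {(17, 37, ATL, Bo, 27, 34, Atlas, red), (17, 37, ATL, Bo, 27, 34, Orion, red), (17, 37, ATL, Quin, 10, 34, Atlas, blue), (17, 37, ATL, Quin, 10, 34, Atlas, gold), (17, 37, ATL, Quin, 10, 34, Atlas, white), (17, 37, ATL, Quin, 10, 34, Orion, blue), (17, 37, ATL, Quin, 10, 34, Orion, gold), (17, 37, ATL, Quin, 10, 34, Orion, white), (17, 8, LA, Lee, 25, 24, Alpha, black), (17, 8, LA, Lee, 25, 24, Alpha, red), (17, 8, LA, Lee, 25, 30, Helix, black), (17, 8, LA, Lee, 25, 30, Helix, red), (17, 8, LA, Lee, 25, 8, Nova, black), (17, 8, LA, Lee, 25, 8, Nova, red), (18, 31, SEA, Quin, 19, 29, Argo, blue), (18, 31, SEA, Quin, 19, 29, Argo, gold), (18, 31, SEA, Quin, 19, 29, Argo, white), (18, 31, SEA, Quin, 19, 8, Beta, blue), (18, 31, SEA, Quin, 19, 8, Beta, gold), (18, 31, SEA, Quin, 19, 8, Beta, white)}
π[sid, pname, qty, sname, pid, cost]: project onto (sid, pname, qty, sname, pid, cost) (11 duplicate(s) eliminated) → {(10, Atlas, 17, Quin, 34, 37), (10, Orion, 17, Quin, 34, 37), (19, Argo, 18, Quin, 29, 31), (19, Beta, 18, Quin, 8, 31), (25, Alpha, 17, Lee, 24, 8), (25, Helix, 17, Lee, 30, 8), (25, Nova, 17, Lee, 8, 8), (27, Atlas, 17, Bo, 34, 37), (27, Orion, 17, Bo, 34, 37)}
σ[sname = Quin]: keep tuples satisfying sname = Quin → {(10, Atlas, 17, Quin, 34, 37), (10, Orion, 17, Quin, 34, 37), (19, Argo, 18, Quin, 29, 31), (19, Beta, 18, Quin, 8, 31)}
π[cost, qty, sname]: project onto (cost, qty, sname) (2 duplicate(s) eliminated) → {(31, 18, Quin), (37, 17, Quin)}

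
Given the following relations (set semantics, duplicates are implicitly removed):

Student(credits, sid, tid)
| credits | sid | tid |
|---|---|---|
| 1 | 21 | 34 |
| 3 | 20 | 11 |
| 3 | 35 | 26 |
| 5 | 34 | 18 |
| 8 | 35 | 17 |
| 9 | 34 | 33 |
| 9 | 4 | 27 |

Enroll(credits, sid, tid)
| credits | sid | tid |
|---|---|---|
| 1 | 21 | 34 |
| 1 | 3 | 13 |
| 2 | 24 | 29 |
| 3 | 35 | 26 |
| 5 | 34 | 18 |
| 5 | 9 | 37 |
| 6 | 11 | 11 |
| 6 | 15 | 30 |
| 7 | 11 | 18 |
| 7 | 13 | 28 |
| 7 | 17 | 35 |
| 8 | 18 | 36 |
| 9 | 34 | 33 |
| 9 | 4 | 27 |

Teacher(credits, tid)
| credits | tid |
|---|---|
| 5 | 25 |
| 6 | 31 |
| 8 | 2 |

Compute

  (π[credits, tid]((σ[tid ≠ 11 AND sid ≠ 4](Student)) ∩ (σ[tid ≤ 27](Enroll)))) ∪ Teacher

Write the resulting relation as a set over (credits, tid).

Selection tid ≠ 11 AND sid ≠ 4: {(1, 21, 34), (3, 35, 26), (5, 34, 18), (8, 35, 17), (9, 34, 33)}
Selection tid ≤ 27: {(1, 3, 13), (3, 35, 26), (5, 34, 18), (6, 11, 11), (7, 11, 18), (9, 4, 27)}
Intersection: {(1, 21, 34), (3, 35, 26), (5, 34, 18), (8, 35, 17), (9, 34, 33)} with {(1, 3, 13), (3, 35, 26), (5, 34, 18), (6, 11, 11), (7, 11, 18), (9, 4, 27)} → {(3, 35, 26), (5, 34, 18)}
π_{credits, tid} gives {(3, 26), (5, 18)}.
Union: {(3, 26), (5, 18)} with {(5, 25), (6, 31), (8, 2)} → {(3, 26), (5, 18), (5, 25), (6, 31), (8, 2)}

{(3, 26), (5, 18), (5, 25), (6, 31), (8, 2)}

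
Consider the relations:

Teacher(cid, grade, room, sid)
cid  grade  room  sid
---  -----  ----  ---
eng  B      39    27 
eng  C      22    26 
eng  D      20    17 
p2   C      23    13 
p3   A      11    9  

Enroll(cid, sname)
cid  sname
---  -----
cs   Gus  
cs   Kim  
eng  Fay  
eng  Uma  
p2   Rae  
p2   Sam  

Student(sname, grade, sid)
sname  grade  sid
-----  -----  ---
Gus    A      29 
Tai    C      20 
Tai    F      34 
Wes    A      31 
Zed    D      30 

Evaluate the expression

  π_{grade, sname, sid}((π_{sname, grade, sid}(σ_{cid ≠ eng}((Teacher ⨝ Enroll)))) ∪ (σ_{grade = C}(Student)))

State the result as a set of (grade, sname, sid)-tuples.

{(C, Rae, 13), (C, Sam, 13), (C, Tai, 20)}

Teacher ⋈ Enroll (natural join on cid): {(eng, B, 39, 27, Fay), (eng, B, 39, 27, Uma), (eng, C, 22, 26, Fay), (eng, C, 22, 26, Uma), (eng, D, 20, 17, Fay), (eng, D, 20, 17, Uma), (p2, C, 23, 13, Rae), (p2, C, 23, 13, Sam)}
Filtering on cid ≠ eng leaves {(p2, C, 23, 13, Rae), (p2, C, 23, 13, Sam)}.
π[sname, grade, sid]: project onto (sname, grade, sid) → {(Rae, C, 13), (Sam, C, 13)}
Filtering on grade = C leaves {(Tai, C, 20)}.
Taking the union: {(Rae, C, 13), (Sam, C, 13), (Tai, C, 20)}
π[grade, sname, sid]: project onto (grade, sname, sid) → {(C, Rae, 13), (C, Sam, 13), (C, Tai, 20)}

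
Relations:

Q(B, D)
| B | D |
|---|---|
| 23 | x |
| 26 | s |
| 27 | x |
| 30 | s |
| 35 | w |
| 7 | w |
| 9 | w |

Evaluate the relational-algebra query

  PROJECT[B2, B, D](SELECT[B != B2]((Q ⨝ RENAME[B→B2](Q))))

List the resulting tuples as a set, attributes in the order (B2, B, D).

{(23, 27, x), (26, 30, s), (27, 23, x), (30, 26, s), (35, 7, w), (35, 9, w), (7, 35, w), (7, 9, w), (9, 35, w), (9, 7, w)}

ρ[B→B2]: schema becomes (B2, D); tuples unchanged.
Q ⋈ RENAME[B→B2](Q) (natural join on D): {(23, x, 23), (23, x, 27), (26, s, 26), (26, s, 30), (27, x, 23), (27, x, 27), (30, s, 26), (30, s, 30), (35, w, 35), (35, w, 7), (35, w, 9), (7, w, 35), (7, w, 7), (7, w, 9), (9, w, 35), (9, w, 7), (9, w, 9)}
Selection B != B2: {(23, x, 27), (26, s, 30), (27, x, 23), (30, s, 26), (35, w, 7), (35, w, 9), (7, w, 35), (7, w, 9), (9, w, 35), (9, w, 7)}
π_{B2, B, D} gives {(23, 27, x), (26, 30, s), (27, 23, x), (30, 26, s), (35, 7, w), (35, 9, w), (7, 35, w), (7, 9, w), (9, 35, w), (9, 7, w)}.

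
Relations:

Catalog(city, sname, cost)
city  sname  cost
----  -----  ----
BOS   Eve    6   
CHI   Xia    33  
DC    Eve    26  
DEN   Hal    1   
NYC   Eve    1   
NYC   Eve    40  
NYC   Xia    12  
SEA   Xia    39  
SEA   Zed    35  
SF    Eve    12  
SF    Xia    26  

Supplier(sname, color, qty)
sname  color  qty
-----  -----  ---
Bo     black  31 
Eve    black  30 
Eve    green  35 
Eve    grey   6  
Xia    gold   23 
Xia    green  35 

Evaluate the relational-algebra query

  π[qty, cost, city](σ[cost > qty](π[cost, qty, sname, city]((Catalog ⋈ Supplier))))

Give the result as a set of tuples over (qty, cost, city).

{(23, 26, SF), (23, 33, CHI), (23, 39, SEA), (30, 40, NYC), (35, 39, SEA), (35, 40, NYC), (6, 12, SF), (6, 26, DC), (6, 40, NYC)}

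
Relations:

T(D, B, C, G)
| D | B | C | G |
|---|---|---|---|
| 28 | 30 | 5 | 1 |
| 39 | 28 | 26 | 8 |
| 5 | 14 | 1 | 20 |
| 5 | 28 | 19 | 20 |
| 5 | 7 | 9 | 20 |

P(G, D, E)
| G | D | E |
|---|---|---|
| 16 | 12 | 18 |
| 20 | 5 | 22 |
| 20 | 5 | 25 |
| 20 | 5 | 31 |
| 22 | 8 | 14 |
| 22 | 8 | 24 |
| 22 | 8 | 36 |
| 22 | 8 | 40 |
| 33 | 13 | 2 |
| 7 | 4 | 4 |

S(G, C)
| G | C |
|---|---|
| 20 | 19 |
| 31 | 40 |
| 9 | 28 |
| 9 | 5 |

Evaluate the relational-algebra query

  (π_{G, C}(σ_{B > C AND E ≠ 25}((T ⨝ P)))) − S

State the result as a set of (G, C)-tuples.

{(20, 1)}

T ⋈ P (natural join on D, G): {(5, 14, 1, 20, 22), (5, 14, 1, 20, 25), (5, 14, 1, 20, 31), (5, 28, 19, 20, 22), (5, 28, 19, 20, 25), (5, 28, 19, 20, 31), (5, 7, 9, 20, 22), (5, 7, 9, 20, 25), (5, 7, 9, 20, 31)}
σ[B > C AND E ≠ 25]: keep tuples satisfying B > C AND E ≠ 25 → {(5, 14, 1, 20, 22), (5, 14, 1, 20, 31), (5, 28, 19, 20, 22), (5, 28, 19, 20, 31)}
π[G, C]: project onto (G, C) (2 duplicate(s) eliminated) → {(20, 1), (20, 19)}
Set difference of the two operands is {(20, 1)}.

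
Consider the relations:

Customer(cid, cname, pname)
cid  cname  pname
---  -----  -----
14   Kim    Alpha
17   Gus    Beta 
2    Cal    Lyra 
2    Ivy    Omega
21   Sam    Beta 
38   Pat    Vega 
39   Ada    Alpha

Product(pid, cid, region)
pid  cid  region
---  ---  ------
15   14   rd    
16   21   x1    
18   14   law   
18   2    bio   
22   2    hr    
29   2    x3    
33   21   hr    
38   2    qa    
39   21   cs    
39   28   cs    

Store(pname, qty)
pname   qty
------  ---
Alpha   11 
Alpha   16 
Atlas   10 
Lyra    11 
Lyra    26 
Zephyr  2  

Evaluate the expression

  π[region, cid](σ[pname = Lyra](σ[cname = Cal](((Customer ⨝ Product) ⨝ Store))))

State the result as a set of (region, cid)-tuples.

{(bio, 2), (hr, 2), (qa, 2), (x3, 2)}

Natural join on cid: {(14, Kim, Alpha, 15, rd), (14, Kim, Alpha, 18, law), (2, Cal, Lyra, 18, bio), (2, Cal, Lyra, 22, hr), (2, Cal, Lyra, 29, x3), (2, Cal, Lyra, 38, qa), (2, Ivy, Omega, 18, bio), (2, Ivy, Omega, 22, hr), (2, Ivy, Omega, 29, x3), (2, Ivy, Omega, 38, qa), (21, Sam, Beta, 16, x1), (21, Sam, Beta, 33, hr), (21, Sam, Beta, 39, cs)}
Natural join on pname: {(14, Kim, Alpha, 15, rd, 11), (14, Kim, Alpha, 15, rd, 16), (14, Kim, Alpha, 18, law, 11), (14, Kim, Alpha, 18, law, 16), (2, Cal, Lyra, 18, bio, 11), (2, Cal, Lyra, 18, bio, 26), (2, Cal, Lyra, 22, hr, 11), (2, Cal, Lyra, 22, hr, 26), (2, Cal, Lyra, 29, x3, 11), (2, Cal, Lyra, 29, x3, 26), (2, Cal, Lyra, 38, qa, 11), (2, Cal, Lyra, 38, qa, 26)}
Apply σ_{cname = Cal}; surviving tuples: {(2, Cal, Lyra, 18, bio, 11), (2, Cal, Lyra, 18, bio, 26), (2, Cal, Lyra, 22, hr, 11), (2, Cal, Lyra, 22, hr, 26), (2, Cal, Lyra, 29, x3, 11), (2, Cal, Lyra, 29, x3, 26), (2, Cal, Lyra, 38, qa, 11), (2, Cal, Lyra, 38, qa, 26)}
Apply σ_{pname = Lyra}; surviving tuples: {(2, Cal, Lyra, 18, bio, 11), (2, Cal, Lyra, 18, bio, 26), (2, Cal, Lyra, 22, hr, 11), (2, Cal, Lyra, 22, hr, 26), (2, Cal, Lyra, 29, x3, 11), (2, Cal, Lyra, 29, x3, 26), (2, Cal, Lyra, 38, qa, 11), (2, Cal, Lyra, 38, qa, 26)}
π[region, cid]: project onto (region, cid) (4 duplicate(s) eliminated) → {(bio, 2), (hr, 2), (qa, 2), (x3, 2)}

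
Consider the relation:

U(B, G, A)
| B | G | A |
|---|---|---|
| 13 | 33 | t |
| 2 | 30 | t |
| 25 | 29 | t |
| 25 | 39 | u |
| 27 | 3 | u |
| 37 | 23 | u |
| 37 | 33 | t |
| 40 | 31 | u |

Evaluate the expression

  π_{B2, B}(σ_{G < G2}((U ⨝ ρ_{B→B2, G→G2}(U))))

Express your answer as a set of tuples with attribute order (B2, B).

{(13, 2), (13, 25), (2, 25), (25, 27), (25, 37), (25, 40), (37, 2), (37, 25), (37, 27), (40, 27), (40, 37)}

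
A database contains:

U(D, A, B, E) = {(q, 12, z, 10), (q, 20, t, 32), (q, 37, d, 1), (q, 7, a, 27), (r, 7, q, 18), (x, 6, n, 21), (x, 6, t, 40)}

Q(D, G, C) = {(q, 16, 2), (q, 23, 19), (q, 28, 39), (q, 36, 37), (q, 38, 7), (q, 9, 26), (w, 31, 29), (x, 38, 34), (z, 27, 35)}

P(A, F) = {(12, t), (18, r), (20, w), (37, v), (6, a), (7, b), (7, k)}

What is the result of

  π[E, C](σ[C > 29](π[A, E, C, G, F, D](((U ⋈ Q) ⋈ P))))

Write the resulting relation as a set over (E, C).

{(1, 37), (1, 39), (10, 37), (10, 39), (21, 34), (27, 37), (27, 39), (32, 37), (32, 39), (40, 34)}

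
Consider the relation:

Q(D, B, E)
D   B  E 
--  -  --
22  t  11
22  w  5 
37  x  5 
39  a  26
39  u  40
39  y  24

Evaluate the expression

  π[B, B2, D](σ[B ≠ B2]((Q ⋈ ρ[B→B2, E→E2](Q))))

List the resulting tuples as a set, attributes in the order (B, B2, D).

{(a, u, 39), (a, y, 39), (t, w, 22), (u, a, 39), (u, y, 39), (w, t, 22), (y, a, 39), (y, u, 39)}

ρ[B→B2, E→E2]: schema becomes (D, B2, E2); tuples unchanged.
Q ⋈ ρ[B→B2, E→E2](Q) (natural join on D): {(22, t, 11, t, 11), (22, t, 11, w, 5), (22, w, 5, t, 11), (22, w, 5, w, 5), (37, x, 5, x, 5), (39, a, 26, a, 26), (39, a, 26, u, 40), (39, a, 26, y, 24), (39, u, 40, a, 26), (39, u, 40, u, 40), (39, u, 40, y, 24), (39, y, 24, a, 26), (39, y, 24, u, 40), (39, y, 24, y, 24)}
σ[B ≠ B2]: keep tuples satisfying B ≠ B2 → {(22, t, 11, w, 5), (22, w, 5, t, 11), (39, a, 26, u, 40), (39, a, 26, y, 24), (39, u, 40, a, 26), (39, u, 40, y, 24), (39, y, 24, a, 26), (39, y, 24, u, 40)}
π[B, B2, D]: project onto (B, B2, D) → {(a, u, 39), (a, y, 39), (t, w, 22), (u, a, 39), (u, y, 39), (w, t, 22), (y, a, 39), (y, u, 39)}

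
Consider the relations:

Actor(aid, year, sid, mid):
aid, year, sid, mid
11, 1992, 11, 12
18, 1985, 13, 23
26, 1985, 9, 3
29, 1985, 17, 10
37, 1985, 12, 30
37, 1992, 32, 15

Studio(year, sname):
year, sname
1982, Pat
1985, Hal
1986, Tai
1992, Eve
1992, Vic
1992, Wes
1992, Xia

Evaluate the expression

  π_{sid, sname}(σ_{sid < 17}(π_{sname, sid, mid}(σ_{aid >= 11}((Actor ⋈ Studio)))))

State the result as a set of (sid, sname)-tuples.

Natural join on year: {(11, 1992, 11, 12, Eve), (11, 1992, 11, 12, Vic), (11, 1992, 11, 12, Wes), (11, 1992, 11, 12, Xia), (18, 1985, 13, 23, Hal), (26, 1985, 9, 3, Hal), (29, 1985, 17, 10, Hal), (37, 1985, 12, 30, Hal), (37, 1992, 32, 15, Eve), (37, 1992, 32, 15, Vic), (37, 1992, 32, 15, Wes), (37, 1992, 32, 15, Xia)}
Filtering on aid >= 11 leaves {(11, 1992, 11, 12, Eve), (11, 1992, 11, 12, Vic), (11, 1992, 11, 12, Wes), (11, 1992, 11, 12, Xia), (18, 1985, 13, 23, Hal), (26, 1985, 9, 3, Hal), (29, 1985, 17, 10, Hal), (37, 1985, 12, 30, Hal), (37, 1992, 32, 15, Eve), (37, 1992, 32, 15, Vic), (37, 1992, 32, 15, Wes), (37, 1992, 32, 15, Xia)}.
π_{sname, sid, mid} gives {(Eve, 11, 12), (Eve, 32, 15), (Hal, 12, 30), (Hal, 13, 23), (Hal, 17, 10), (Hal, 9, 3), (Vic, 11, 12), (Vic, 32, 15), (Wes, 11, 12), (Wes, 32, 15), (Xia, 11, 12), (Xia, 32, 15)}.
Filtering on sid < 17 leaves {(Eve, 11, 12), (Hal, 12, 30), (Hal, 13, 23), (Hal, 9, 3), (Vic, 11, 12), (Wes, 11, 12), (Xia, 11, 12)}.
π_{sid, sname} gives {(11, Eve), (11, Vic), (11, Wes), (11, Xia), (12, Hal), (13, Hal), (9, Hal)}.

{(11, Eve), (11, Vic), (11, Wes), (11, Xia), (12, Hal), (13, Hal), (9, Hal)}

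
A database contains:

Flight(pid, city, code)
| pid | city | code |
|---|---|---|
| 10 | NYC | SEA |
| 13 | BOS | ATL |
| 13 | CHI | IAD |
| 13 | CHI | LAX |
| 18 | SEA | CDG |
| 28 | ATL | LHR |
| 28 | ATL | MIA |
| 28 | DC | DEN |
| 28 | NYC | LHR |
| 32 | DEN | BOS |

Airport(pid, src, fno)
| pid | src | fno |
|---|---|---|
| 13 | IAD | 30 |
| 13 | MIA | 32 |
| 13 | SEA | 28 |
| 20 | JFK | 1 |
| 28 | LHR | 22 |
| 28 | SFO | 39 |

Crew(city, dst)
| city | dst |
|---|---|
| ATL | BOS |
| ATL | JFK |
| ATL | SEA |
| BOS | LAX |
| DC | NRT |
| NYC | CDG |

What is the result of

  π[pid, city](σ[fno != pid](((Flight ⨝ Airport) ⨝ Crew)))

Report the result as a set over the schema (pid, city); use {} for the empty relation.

Natural join on pid: {(13, BOS, ATL, IAD, 30), (13, BOS, ATL, MIA, 32), (13, BOS, ATL, SEA, 28), (13, CHI, IAD, IAD, 30), (13, CHI, IAD, MIA, 32), (13, CHI, IAD, SEA, 28), (13, CHI, LAX, IAD, 30), (13, CHI, LAX, MIA, 32), (13, CHI, LAX, SEA, 28), (28, ATL, LHR, LHR, 22), (28, ATL, LHR, SFO, 39), (28, ATL, MIA, LHR, 22), (28, ATL, MIA, SFO, 39), (28, DC, DEN, LHR, 22), (28, DC, DEN, SFO, 39), (28, NYC, LHR, LHR, 22), (28, NYC, LHR, SFO, 39)}
Natural join on city: {(13, BOS, ATL, IAD, 30, LAX), (13, BOS, ATL, MIA, 32, LAX), (13, BOS, ATL, SEA, 28, LAX), (28, ATL, LHR, LHR, 22, BOS), (28, ATL, LHR, LHR, 22, JFK), (28, ATL, LHR, LHR, 22, SEA), (28, ATL, LHR, SFO, 39, BOS), (28, ATL, LHR, SFO, 39, JFK), (28, ATL, LHR, SFO, 39, SEA), (28, ATL, MIA, LHR, 22, BOS), (28, ATL, MIA, LHR, 22, JFK), (28, ATL, MIA, LHR, 22, SEA), (28, ATL, MIA, SFO, 39, BOS), (28, ATL, MIA, SFO, 39, JFK), (28, ATL, MIA, SFO, 39, SEA), (28, DC, DEN, LHR, 22, NRT), (28, DC, DEN, SFO, 39, NRT), (28, NYC, LHR, LHR, 22, CDG), (28, NYC, LHR, SFO, 39, CDG)}
Filtering on fno != pid leaves {(13, BOS, ATL, IAD, 30, LAX), (13, BOS, ATL, MIA, 32, LAX), (13, BOS, ATL, SEA, 28, LAX), (28, ATL, LHR, LHR, 22, BOS), (28, ATL, LHR, LHR, 22, JFK), (28, ATL, LHR, LHR, 22, SEA), (28, ATL, LHR, SFO, 39, BOS), (28, ATL, LHR, SFO, 39, JFK), (28, ATL, LHR, SFO, 39, SEA), (28, ATL, MIA, LHR, 22, BOS), (28, ATL, MIA, LHR, 22, JFK), (28, ATL, MIA, LHR, 22, SEA), (28, ATL, MIA, SFO, 39, BOS), (28, ATL, MIA, SFO, 39, JFK), (28, ATL, MIA, SFO, 39, SEA), (28, DC, DEN, LHR, 22, NRT), (28, DC, DEN, SFO, 39, NRT), (28, NYC, LHR, LHR, 22, CDG), (28, NYC, LHR, SFO, 39, CDG)}.
π_{pid, city} gives {(13, BOS), (28, ATL), (28, DC), (28, NYC)} (15 duplicate(s) eliminated).

{(13, BOS), (28, ATL), (28, DC), (28, NYC)}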